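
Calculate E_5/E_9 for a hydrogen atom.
3.24000

Using E_n = -13.6057 Z² / n² eV with Z = 1:

E_5 = -13.6057 / 5² = -13.6057 / 25 = -0.54422800000 eV
E_9 = -13.6057 / 9² = -13.6057 / 81 = -0.16797160494 eV

The ratio is:
E_5/E_9 = (-0.54422800000) / (-0.16797160494)
E_5/E_9 = (-13.6057/25) / (-13.6057/81)
E_5/E_9 = 81/25
E_5/E_9 = 3.24000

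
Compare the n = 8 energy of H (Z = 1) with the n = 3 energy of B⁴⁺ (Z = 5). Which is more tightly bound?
B⁴⁺ at n = 3 (E = -37.79361 eV)

Using E_n = -13.6057 Z² / n² eV:

H (Z = 1) at n = 8:
E = -13.6057 × 1² / 8² = -13.6057 × 1 / 64 = -0.21258906 eV

B⁴⁺ (Z = 5) at n = 3:
E = -13.6057 × 5² / 3² = -13.6057 × 25 / 9 = -37.79361111 eV

Since -37.79361111 eV < -0.21258906 eV,
B⁴⁺ at n = 3 is more tightly bound (requires more energy to ionize).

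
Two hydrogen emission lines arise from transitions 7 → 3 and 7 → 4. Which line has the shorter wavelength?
7 → 3

Calculate the energy for each transition:

Transition 7 → 3:
ΔE₁ = |E_3 - E_7| = |-13.6057/3² - (-13.6057/7²)|
ΔE₁ = |-1.51174444 - (-0.27766735)| = 1.23408 eV

Transition 7 → 4:
ΔE₂ = |E_4 - E_7| = |-13.6057/4² - (-13.6057/7²)|
ΔE₂ = |-0.85035625 - (-0.27766735)| = 0.57269 eV

Since 1.23408 eV > 0.57269 eV, the transition 7 → 3 emits the more energetic photon.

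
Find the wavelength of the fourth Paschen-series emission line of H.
1004.66981 nm

The lines of a series are numbered from the longest wavelength (smallest ΔE) outward; the fourth line is the transition from n = n_f + 4 to n_f.
The Paschen series has all transitions ending at n_f = 3.

For H, the fourth line (δ-line) is the jump from n = 7 to n = 3:
E_7 = -13.6057 / 7² = -0.2776673469 eV
E_3 = -13.6057 / 3² = -1.5117444444 eV
ΔE = E_7 - E_3 = 1.2340770975 eV

λ = hc/E = 1239.84 eV·nm / 1.2340770975 eV
λ = 1004.66981 nm

This is the δ-line of the Paschen series in H.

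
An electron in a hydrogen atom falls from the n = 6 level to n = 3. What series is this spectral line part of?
Paschen series

The spectral series in hydrogen are named based on the final (lower) energy level:
- Lyman series: n_final = 1 (ultraviolet)
- Balmer series: n_final = 2 (visible/near-UV)
- Paschen series: n_final = 3 (infrared)
- Brackett series: n_final = 4 (infrared)
- Pfund series: n_final = 5 (far infrared)

Since this transition ends at n = 3, it belongs to the Paschen series.

For reference, this 6 → 3 line has photon energy
ΔE = 13.6057 eV × (1/3² - 1/6²) = 1.133808333 eV,
corresponding to wavelength λ = hc/ΔE = 1239.84 eV·nm / 1.133808333 eV = 1093.5182 nm in the infrared region.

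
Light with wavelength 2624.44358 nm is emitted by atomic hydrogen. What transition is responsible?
n = 6 → n = 4

First, find the photon energy from the wavelength (hc = 1239.84 eV·nm):
E = hc/λ = 1239.84 eV·nm / 2624.44358 nm = 0.47242014 eV

The energy levels of hydrogen satisfy E_n = -13.6057 / n² eV, so an emission n_i → n_f releases
ΔE = 13.6057 × (1/n_f² − 1/n_i²) eV.

Setting ΔE equal to the photon energy:
1/n_f² − 1/n_i² = 0.47242014 / 13.6057 = 0.034722222

Since 1/n_i² must be positive, we need 1/n_f² > 0.034722222, i.e. n_f ≤ 5. For each allowed n_f, solve n_i = (1/n_f² − 0.034722222)^(−1/2) and check whether it is a whole number:
  n_f = 1: 1/n_i² = 1.000000000 − 0.034722222 = 0.965277778 → n_i = 1.018  (not an integer) ✗
  n_f = 2: 1/n_i² = 0.250000000 − 0.034722222 = 0.215277778 → n_i = 2.155  (not an integer) ✗
  n_f = 3: 1/n_i² = 0.111111111 − 0.034722222 = 0.076388889 → n_i = 3.618  (not an integer) ✗
  n_f = 4: 1/n_i² = 0.062500000 − 0.034722222 = 0.027777778 → n_i = 6.000  → integer, n_i = 6 ✓
  n_f = 5: 1/n_i² = 0.040000000 − 0.034722222 = 0.005277778 → n_i = 13.765  (not an integer) ✗

Only n_f = 4 gives an integer upper level, n_i = 6.

The transition is from n = 6 to n = 4 (emission).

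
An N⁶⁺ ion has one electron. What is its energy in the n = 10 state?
-6.66679 eV

For hydrogen-like ions, the energy levels scale with Z²:
E_n = -13.6057 Z² / n² eV

For N⁶⁺ (Z = 7) at n = 10:
E_10 = -13.6057 × 7² / 10²
E_10 = -13.6057 × 49 / 100
E_10 = -666.6793 / 100
E_10 = -6.66679 eV

The energy is 49 times more negative than hydrogen at the same n due to the stronger nuclear charge.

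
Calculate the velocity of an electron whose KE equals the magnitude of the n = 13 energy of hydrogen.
1.683e+05 m/s (or 0.05613% of c)

The binding energy at n = 13 for hydrogen is:
E_13 = -13.6057/13² = -0.08050710 eV
|E_13| = 0.08050710 eV

Convert to Joules:
KE = 0.08050710 eV × (1.602177 × 10⁻¹⁹ J/eV) = 1.28987e-20 J

Using KE = ½mv²:
v = √(2·KE/m_e)
v = √(2 × 1.28987e-20 J / 9.10938 × 10⁻³¹ kg)
v = 1.683e+05 m/s

This is approximately 0.05613% the speed of light.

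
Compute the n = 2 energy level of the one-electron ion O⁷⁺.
-217.69 eV

For hydrogen-like ions, the energy levels scale with Z²:
E_n = -13.6057 Z² / n² eV

For O⁷⁺ (Z = 8) at n = 2:
E_2 = -13.6057 × 8² / 2²
E_2 = -13.6057 × 64 / 4
E_2 = -870.7648 / 4
E_2 = -217.69 eV

The energy is 64 times more negative than hydrogen at the same n due to the stronger nuclear charge.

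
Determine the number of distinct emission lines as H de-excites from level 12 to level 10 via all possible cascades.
3

The electron can occupy levels n = 10, 11, ..., 12 during de-excitation — that is m = 12 - 10 + 1 = 3 distinct levels.

The number of distinct spectral lines equals the number of ways to choose 2 of these m levels (each pair gives one possible emission transition):

Number of lines = m(m-1)/2 = 3×2/2 = 3

These correspond to all possible transitions between the 3 levels:
12 → 11, 12 → 10, 11 → 10

Each transition produces a photon with a unique energy (and thus wavelength). This count does not depend on Z.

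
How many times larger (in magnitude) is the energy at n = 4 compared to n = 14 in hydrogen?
12.25

Using E_n = -13.6057 Z² / n² eV with Z = 1:

E_4 = -13.6057 / 4² = -13.6057 / 16 = -0.85035625 eV
E_14 = -13.6057 / 14² = -13.6057 / 196 = -0.06941684 eV

The ratio is:
E_4/E_14 = (-0.85035625) / (-0.06941684)
E_4/E_14 = (-13.6057/16) / (-13.6057/196)
E_4/E_14 = 196/16
E_4/E_14 = 12.25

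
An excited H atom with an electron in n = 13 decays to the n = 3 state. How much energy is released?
1.431237 eV

The energy levels are E_n = -13.6057 eV / n².

Energy at n = 13: E_13 = -13.6057 / 13² = -0.080507101 eV
Energy at n = 3: E_3 = -13.6057 / 3² = -1.511744444 eV

For emission (electron falling to lower state), the photon energy is:
E_photon = E_13 - E_3 = |-0.080507101 - (-1.511744444)|
E_photon = 1.431237 eV

This energy is carried away by the emitted photon.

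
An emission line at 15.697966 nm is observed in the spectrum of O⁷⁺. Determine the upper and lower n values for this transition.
n = 7 → n = 3

First, find the photon energy from the wavelength (hc = 1239.84 eV·nm):
E = hc/λ = 1239.84 eV·nm / 15.697966 nm = 78.980933 eV

The energy levels of O⁷⁺ satisfy E_n = -13.6057 × 8² / n² eV, so an emission n_i → n_f releases
ΔE = 13.6057 × 8² × (1/n_f² − 1/n_i²) eV.

Setting ΔE equal to the photon energy:
1/n_f² − 1/n_i² = 78.980933 / (13.6057 × 8²) = 0.090702946

Since 1/n_i² must be positive, we need 1/n_f² > 0.090702946, i.e. n_f ≤ 3. For each allowed n_f, solve n_i = (1/n_f² − 0.090702946)^(−1/2) and check whether it is a whole number:
  n_f = 1: 1/n_i² = 1.000000000 − 0.090702946 = 0.909297054 → n_i = 1.049  (not an integer) ✗
  n_f = 2: 1/n_i² = 0.250000000 − 0.090702946 = 0.159297054 → n_i = 2.506  (not an integer) ✗
  n_f = 3: 1/n_i² = 0.111111111 − 0.090702946 = 0.020408165 → n_i = 7.000  → integer, n_i = 7 ✓

Only n_f = 3 gives an integer upper level, n_i = 7.

The transition is from n = 7 to n = 3 (emission).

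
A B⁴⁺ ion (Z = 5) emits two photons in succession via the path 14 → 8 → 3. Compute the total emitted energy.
36.05819 eV

The energy levels of B⁴⁺ are E_n = -13.6057 × 5² / n² eV.

First transition (14 → 8):
ΔE₁ = |E_8 - E_14|
ΔE₁ = |-5.31472656250 - (-1.73542091837)| = 3.57930564 eV

Second transition (8 → 3):
ΔE₂ = |E_3 - E_8|
ΔE₂ = |-37.79361111111 - (-5.31472656250)| = 32.47888455 eV

Total energy released:
E_total = ΔE₁ + ΔE₂ = 3.57930564 + 32.47888455 = 36.05819 eV

Note: This equals the direct transition 14 → 3: 36.05819 eV ✓
Energy is conserved regardless of the path taken.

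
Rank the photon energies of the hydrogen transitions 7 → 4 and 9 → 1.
9 → 1

Calculate the energy for each transition:

Transition 7 → 4:
ΔE₁ = |E_4 - E_7| = |-13.6057/4² - (-13.6057/7²)|
ΔE₁ = |-0.85035625000 - (-0.27766734694)| = 0.57268890 eV

Transition 9 → 1:
ΔE₂ = |E_1 - E_9| = |-13.6057/1² - (-13.6057/9²)|
ΔE₂ = |-13.60570000000 - (-0.16797160494)| = 13.43772840 eV

Since 13.43772840 eV > 0.57268890 eV, the transition 9 → 1 emits the more energetic photon.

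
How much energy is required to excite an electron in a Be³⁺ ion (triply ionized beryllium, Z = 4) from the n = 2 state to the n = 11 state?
52.624 eV

The energy levels of a hydrogen-like atom are E_n = -13.6057 Z² eV / n².

Energy at n = 2: E_2 = -13.6057 × 4² / 2² = -54.422800 eV
Energy at n = 11: E_11 = -13.6057 × 4² / 11² = -1.799101 eV

The excitation energy is the difference:
ΔE = E_11 - E_2
ΔE = -1.799101 - (-54.422800)
ΔE = 52.624 eV

Since this is positive, energy must be absorbed (photon absorption).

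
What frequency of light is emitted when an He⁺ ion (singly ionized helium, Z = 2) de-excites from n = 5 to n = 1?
1.26330e+16 Hz

First, find the transition energy:
E_5 = -13.6057 × 2² / 5² = -2.1769120 eV
E_1 = -13.6057 × 2² / 1² = -54.4228000 eV
|ΔE| = |E_1 - E_5| = 52.2458880 eV

Convert to Joules: E = 52.2458880 eV × (1.602177 × 10⁻¹⁹ J/eV) = 8.3707160e-18 J

Using E = hf:
f = E/h = 8.3707160e-18 J / (6.62607 × 10⁻³⁴ J·s)
f = 1.26330e+16 Hz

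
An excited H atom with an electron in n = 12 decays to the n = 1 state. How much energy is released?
13.511216 eV

The energy levels are E_n = -13.6057 eV / n².

Energy at n = 12: E_12 = -13.6057 / 12² = -0.094484028 eV
Energy at n = 1: E_1 = -13.6057 / 1² = -13.605700000 eV

For emission (electron falling to lower state), the photon energy is:
E_photon = E_12 - E_1 = |-0.094484028 - (-13.605700000)|
E_photon = 13.511216 eV

This energy is carried away by the emitted photon.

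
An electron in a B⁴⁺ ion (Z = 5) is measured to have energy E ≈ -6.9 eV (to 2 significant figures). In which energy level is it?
n = 7

The exact energy levels follow E_n = -13.6057 Z² / n² eV with Z = 5.

The measured value (-6.9 eV) is reported to only 2 significant figures, so we must test candidate n values and see which one matches to that precision.

Candidate energies:
  n = 5:  E = -13.6057 × 5² / 5² = -13.60570 eV
  n = 6:  E = -13.6057 × 5² / 6² = -9.44840 eV
  n = 7:  E = -13.6057 × 5² / 7² = -6.94168 eV  ← matches
  n = 8:  E = -13.6057 × 5² / 8² = -5.31473 eV
  n = 9:  E = -13.6057 × 5² / 9² = -4.19929 eV

Checking against the measurement of -6.9 eV (2 sig figs), only n = 7 agrees:
E_7 = -6.94168 eV, which rounds to -6.9 eV ✓

Therefore n = 7.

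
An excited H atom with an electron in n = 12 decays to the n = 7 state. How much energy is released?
0.1832 eV

The energy levels are E_n = -13.6057 eV / n².

Energy at n = 12: E_12 = -13.6057 / 12² = -0.0944840 eV
Energy at n = 7: E_7 = -13.6057 / 7² = -0.2776673 eV

For emission (electron falling to lower state), the photon energy is:
E_photon = E_12 - E_7 = |-0.0944840 - (-0.2776673)|
E_photon = 0.1832 eV

This energy is carried away by the emitted photon.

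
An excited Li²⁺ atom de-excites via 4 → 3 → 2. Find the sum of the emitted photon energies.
22.960 eV

The energy levels of Li²⁺ are E_n = -13.6057 × 3² / n² eV.

First transition (4 → 3):
ΔE₁ = |E_3 - E_4|
ΔE₁ = |-13.605700000 - (-7.653206250)| = 5.952494 eV

Second transition (3 → 2):
ΔE₂ = |E_2 - E_3|
ΔE₂ = |-30.612825000 - (-13.605700000)| = 17.007125 eV

Total energy released:
E_total = ΔE₁ + ΔE₂ = 5.952494 + 17.007125 = 22.960 eV

Note: This equals the direct transition 4 → 2: 22.960 eV ✓
Energy is conserved regardless of the path taken.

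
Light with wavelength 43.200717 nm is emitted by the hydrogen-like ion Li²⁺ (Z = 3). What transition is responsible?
n = 8 → n = 2

First, find the photon energy from the wavelength (hc = 1239.84 eV·nm):
E = hc/λ = 1239.84 eV·nm / 43.200717 nm = 28.699524 eV

The energy levels of Li²⁺ satisfy E_n = -13.6057 × 3² / n² eV, so an emission n_i → n_f releases
ΔE = 13.6057 × 3² × (1/n_f² − 1/n_i²) eV.

Setting ΔE equal to the photon energy:
1/n_f² − 1/n_i² = 28.699524 / (13.6057 × 3²) = 0.23437500

Since 1/n_i² must be positive, we need 1/n_f² > 0.23437500, i.e. n_f ≤ 2. For each allowed n_f, solve n_i = (1/n_f² − 0.23437500)^(−1/2) and check whether it is a whole number:
  n_f = 1: 1/n_i² = 1.00000000 − 0.23437500 = 0.76562500 → n_i = 1.143  (not an integer) ✗
  n_f = 2: 1/n_i² = 0.25000000 − 0.23437500 = 0.01562500 → n_i = 8.000  → integer, n_i = 8 ✓

Only n_f = 2 gives an integer upper level, n_i = 8.

The transition is from n = 8 to n = 2 (emission).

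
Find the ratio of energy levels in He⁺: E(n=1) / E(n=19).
361.000000

Using E_n = -13.6057 Z² / n² eV with Z = 2:

E_1 = -13.6057 × 2² / 1² = -54.4228 / 1 = -54.422800000000 eV
E_19 = -13.6057 × 2² / 19² = -54.4228 / 361 = -0.150755678670 eV

The ratio is:
E_1/E_19 = (-54.422800000000) / (-0.150755678670)
E_1/E_19 = (-54.4228/1) / (-54.4228/361)
E_1/E_19 = 361/1
E_1/E_19 = 361.000000
(Note: the Z² factors cancel in the ratio.)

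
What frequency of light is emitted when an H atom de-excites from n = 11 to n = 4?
1.784e+14 Hz

First, find the transition energy:
E_11 = -13.6057 / 11² = -0.11244380 eV
E_4 = -13.6057 / 4² = -0.85035625 eV
|ΔE| = |E_4 - E_11| = 0.73791245 eV

Convert to Joules: E = 0.73791245 eV × (1.602177 × 10⁻¹⁹ J/eV) = 1.18227e-19 J

Using E = hf:
f = E/h = 1.18227e-19 J / (6.62607 × 10⁻³⁴ J·s)
f = 1.784e+14 Hz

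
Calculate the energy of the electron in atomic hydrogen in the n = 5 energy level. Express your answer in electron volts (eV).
-0.5442 eV

The energy levels of a hydrogen-like atom are given by:
E_n = -13.6057 eV / n²

For n = 5:
E_5 = -13.6057 eV / 5²
E_5 = -13.6057 eV / 25
E_5 = -0.5442 eV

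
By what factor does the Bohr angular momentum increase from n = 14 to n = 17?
1.214

In the Bohr model, L_n = nℏ, so the ratio is purely the ratio of quantum numbers:

L_17/L_14 = 17ℏ / 14ℏ = 17/14 = 1.214

The angular momentum scales linearly with n.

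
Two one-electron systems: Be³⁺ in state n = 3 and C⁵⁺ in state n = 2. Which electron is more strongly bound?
C⁵⁺ at n = 2 (E = -122.45 eV)

Using E_n = -13.6057 Z² / n² eV:

Be³⁺ (Z = 4) at n = 3:
E = -13.6057 × 4² / 3² = -13.6057 × 16 / 9 = -24.18791 eV

C⁵⁺ (Z = 6) at n = 2:
E = -13.6057 × 6² / 2² = -13.6057 × 36 / 4 = -122.45130 eV

Since -122.45130 eV < -24.18791 eV,
C⁵⁺ at n = 2 is more tightly bound (requires more energy to ionize).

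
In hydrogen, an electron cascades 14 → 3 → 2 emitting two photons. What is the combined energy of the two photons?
3.332 eV

The energy levels of hydrogen are E_n = -13.6057 / n² eV.

First transition (14 → 3):
ΔE₁ = |E_3 - E_14|
ΔE₁ = |-1.511744444 - (-0.069416837)| = 1.442328 eV

Second transition (3 → 2):
ΔE₂ = |E_2 - E_3|
ΔE₂ = |-3.401425000 - (-1.511744444)| = 1.889681 eV

Total energy released:
E_total = ΔE₁ + ΔE₂ = 1.442328 + 1.889681 = 3.332 eV

Note: This equals the direct transition 14 → 2: 3.332 eV ✓
Energy is conserved regardless of the path taken.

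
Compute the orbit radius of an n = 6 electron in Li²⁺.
0.6350 nm (or 6.3501 Å)

The Bohr radius formula is:
r_n = n² a₀ / Z

where a₀ = 0.0529177 nm is the Bohr radius.

For Li²⁺ (Z = 3) at n = 6:
r_6 = 6² × 0.0529177 nm / 3
r_6 = 36 × 0.0529177 nm / 3
r_6 = 1.90504 nm / 3
r_6 = 0.6350 nm

The electron orbits at approximately 0.6350 nm from the nucleus.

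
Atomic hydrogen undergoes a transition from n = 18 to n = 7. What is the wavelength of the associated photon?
5260.81645 nm

First, find the transition energy using E_n = -13.6057 / n² eV:
E_18 = -13.6057 / 18² = -0.04199290123 eV
E_7 = -13.6057 / 7² = -0.27766734694 eV

Photon energy: |ΔE| = |E_7 - E_18| = 0.23567444571 eV

Convert to wavelength using E = hc/λ with hc = 1239.84 eV·nm:
λ = hc/E = 1239.84 eV·nm / 0.23567444571 eV
λ = 5260.81645 nm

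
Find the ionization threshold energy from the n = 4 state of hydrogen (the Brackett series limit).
0.850 eV

The series limit corresponds to the transition from n = ∞ to n = 4.
This is the highest energy (shortest wavelength) transition in the Brackett series.

E_∞ = 0 eV
E_4 = -13.6057 / 4² = -0.850 eV

Energy at series limit:
ΔE = E_∞ - E_4 = 0 - (-0.850) = 0.850 eV

This energy equals the ionization energy from the n = 4 state of hydrogen.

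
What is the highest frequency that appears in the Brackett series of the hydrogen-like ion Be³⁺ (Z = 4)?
3.2898e+15 Hz

The series limit corresponds to the transition from n = ∞ to n = 4.
This is the highest energy (shortest wavelength) transition in the Brackett series.

E_∞ = 0 eV
E_4 = -13.6057 × 4² / 4² = -13.6057000 eV

Energy at series limit:
ΔE = E_∞ - E_4 = 0 - (-13.6057000) = 13.6057000 eV
E = 13.6057000 eV × (1.602177 × 10⁻¹⁹ J/eV) = 2.179874e-18 J
f = E/h = 2.179874e-18 J / (6.62607 × 10⁻³⁴ J·s) = 3.2898e+15 Hz

This energy equals the ionization energy from the n = 4 state of Be³⁺.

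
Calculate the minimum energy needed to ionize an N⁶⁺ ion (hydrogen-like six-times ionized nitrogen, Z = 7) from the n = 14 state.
3.4014 eV

The ionization energy is the energy needed to remove the electron completely (n → ∞).

For a hydrogen-like ion with Z = 7, E_n = -13.6057 Z² / n² eV.

At n = 14: E_14 = -13.6057 × 7² / 14² = -3.4014250 eV
At n = ∞: E_∞ = 0 eV

Ionization energy = E_∞ - E_14 = 0 - (-3.4014250) = 3.4014250 eV
Ionization energy ≈ 3.4014 eV

This is also called the binding energy of the electron in state n = 14.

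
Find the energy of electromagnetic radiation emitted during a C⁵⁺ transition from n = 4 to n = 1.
459.19238 eV

The energy levels are E_n = -13.6057 Z² eV / n².

Energy at n = 4: E_4 = -13.6057 × 6² / 4² = -30.61282500 eV
Energy at n = 1: E_1 = -13.6057 × 6² / 1² = -489.80520000 eV

For emission (electron falling to lower state), the photon energy is:
E_photon = E_4 - E_1 = |-30.61282500 - (-489.80520000)|
E_photon = 459.19238 eV

This energy is carried away by the emitted photon.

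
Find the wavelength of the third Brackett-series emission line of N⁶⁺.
44.18255 nm

The lines of a series are numbered from the longest wavelength (smallest ΔE) outward; the third line is the transition from n = n_f + 3 to n_f.
The Brackett series has all transitions ending at n_f = 4.

For N⁶⁺ (Z = 7), the third line (γ-line) is the jump from n = 7 to n = 4:
E_7 = -13.6057 × 7² / 7² = -13.6057000 eV
E_4 = -13.6057 × 7² / 4² = -41.6674563 eV
ΔE = E_7 - E_4 = 28.0617563 eV

λ = hc/E = 1239.84 eV·nm / 28.0617563 eV
λ = 44.18255 nm

This is the γ-line of the Brackett series in N⁶⁺.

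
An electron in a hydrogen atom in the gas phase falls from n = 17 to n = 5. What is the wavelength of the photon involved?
2493.898 nm

First, find the transition energy using E_n = -13.6057 / n² eV:
E_17 = -13.6057 / 17² = -0.047078547 eV
E_5 = -13.6057 / 5² = -0.544228000 eV

Photon energy: |ΔE| = |E_5 - E_17| = 0.497149453 eV

Convert to wavelength using E = hc/λ with hc = 1239.84 eV·nm:
λ = hc/E = 1239.84 eV·nm / 0.497149453 eV
λ = 2493.898 nm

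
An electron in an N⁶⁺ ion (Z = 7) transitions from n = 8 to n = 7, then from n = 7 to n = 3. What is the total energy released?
63.659 eV

The energy levels of N⁶⁺ are E_n = -13.6057 × 7² / n² eV.

First transition (8 → 7):
ΔE₁ = |E_7 - E_8|
ΔE₁ = |-13.605700000 - (-10.416864063)| = 3.188836 eV

Second transition (7 → 3):
ΔE₂ = |E_3 - E_7|
ΔE₂ = |-74.075477778 - (-13.605700000)| = 60.469778 eV

Total energy released:
E_total = ΔE₁ + ΔE₂ = 3.188836 + 60.469778 = 63.659 eV

Note: This equals the direct transition 8 → 3: 63.659 eV ✓
Energy is conserved regardless of the path taken.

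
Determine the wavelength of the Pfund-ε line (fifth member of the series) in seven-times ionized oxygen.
47.461726 nm

The lines of a series are numbered from the longest wavelength (smallest ΔE) outward; the fifth line is the transition from n = n_f + 5 to n_f.
The Pfund series has all transitions ending at n_f = 5.

For O⁷⁺ (Z = 8), the fifth line (ε-line) is the jump from n = 10 to n = 5:
E_10 = -13.6057 × 8² / 10² = -8.70764800 eV
E_5 = -13.6057 × 8² / 5² = -34.83059200 eV
ΔE = E_10 - E_5 = 26.12294400 eV

λ = hc/E = 1239.84 eV·nm / 26.12294400 eV
λ = 47.461726 nm

This is the ε-line of the Pfund series in O⁷⁺.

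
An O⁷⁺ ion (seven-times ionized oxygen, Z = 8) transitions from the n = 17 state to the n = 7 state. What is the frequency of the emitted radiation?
3.56839e+15 Hz

First, find the transition energy:
E_17 = -13.6057 × 8² / 17² = -3.0130270 eV
E_7 = -13.6057 × 8² / 7² = -17.7707102 eV
|ΔE| = |E_7 - E_17| = 14.7576832 eV

Convert to Joules: E = 14.7576832 eV × (1.602177 × 10⁻¹⁹ J/eV) = 2.3644421e-18 J

Using E = hf:
f = E/h = 2.3644421e-18 J / (6.62607 × 10⁻³⁴ J·s)
f = 3.56839e+15 Hz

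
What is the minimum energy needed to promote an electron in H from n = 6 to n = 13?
0.297 eV

The energy levels of a hydrogen-like atom are E_n = -13.6057 eV / n².

Energy at n = 6: E_6 = -13.6057 / 6² = -0.377936 eV
Energy at n = 13: E_13 = -13.6057 / 13² = -0.080507 eV

The excitation energy is the difference:
ΔE = E_13 - E_6
ΔE = -0.080507 - (-0.377936)
ΔE = 0.297 eV

Since this is positive, energy must be absorbed (photon absorption).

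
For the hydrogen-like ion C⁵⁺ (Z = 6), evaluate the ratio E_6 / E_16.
7.111

Using E_n = -13.6057 Z² / n² eV with Z = 6:

E_6 = -13.6057 × 6² / 6² = -489.8052 / 36 = -13.605700000 eV
E_16 = -13.6057 × 6² / 16² = -489.8052 / 256 = -1.913301563 eV

The ratio is:
E_6/E_16 = (-13.605700000) / (-1.913301563)
E_6/E_16 = (-489.8052/36) / (-489.8052/256)
E_6/E_16 = 256/36
E_6/E_16 = 7.111
(Note: the Z² factors cancel in the ratio.)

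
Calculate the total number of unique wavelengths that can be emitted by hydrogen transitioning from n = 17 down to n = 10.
28

The electron can occupy levels n = 10, 11, ..., 17 during de-excitation — that is m = 17 - 10 + 1 = 8 distinct levels.

The number of distinct spectral lines equals the number of ways to choose 2 of these m levels (each pair gives one possible emission transition):

Number of lines = m(m-1)/2 = 8×7/2 = 28

These correspond to all possible transitions between the 8 levels:
17 → 16, 17 → 15, 17 → 14, 17 → 13, 17 → 12, 17 → 11, 17 → 10, 16 → 15...

Each transition produces a photon with a unique energy (and thus wavelength). This count does not depend on Z.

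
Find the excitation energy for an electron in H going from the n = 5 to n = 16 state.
0.491 eV

The energy levels of a hydrogen-like atom are E_n = -13.6057 eV / n².

Energy at n = 5: E_5 = -13.6057 / 5² = -0.544228 eV
Energy at n = 16: E_16 = -13.6057 / 16² = -0.053147 eV

The excitation energy is the difference:
ΔE = E_16 - E_5
ΔE = -0.053147 - (-0.544228)
ΔE = 0.491 eV

Since this is positive, energy must be absorbed (photon absorption).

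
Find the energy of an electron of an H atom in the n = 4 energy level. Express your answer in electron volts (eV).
-0.8504 eV

The energy levels of a hydrogen-like atom are given by:
E_n = -13.6057 eV / n²

For n = 4:
E_4 = -13.6057 eV / 4²
E_4 = -13.6057 eV / 16
E_4 = -0.8504 eV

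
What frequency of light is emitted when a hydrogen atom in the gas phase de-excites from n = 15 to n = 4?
1.91e+14 Hz

First, find the transition energy:
E_15 = -13.6057 / 15² = -0.060470 eV
E_4 = -13.6057 / 4² = -0.850356 eV
|ΔE| = |E_4 - E_15| = 0.789886 eV

Convert to Joules: E = 0.789886 eV × (1.602177 × 10⁻¹⁹ J/eV) = 1.2655e-19 J

Using E = hf:
f = E/h = 1.2655e-19 J / (6.62607 × 10⁻³⁴ J·s)
f = 1.91e+14 Hz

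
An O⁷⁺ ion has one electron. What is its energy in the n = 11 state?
-7.20 eV

For hydrogen-like ions, the energy levels scale with Z²:
E_n = -13.6057 Z² / n² eV

For O⁷⁺ (Z = 8) at n = 11:
E_11 = -13.6057 × 8² / 11²
E_11 = -13.6057 × 64 / 121
E_11 = -870.7648 / 121
E_11 = -7.20 eV

The energy is 64 times more negative than hydrogen at the same n due to the stronger nuclear charge.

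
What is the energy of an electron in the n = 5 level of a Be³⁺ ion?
-8.70765 eV

For hydrogen-like ions, the energy levels scale with Z²:
E_n = -13.6057 Z² / n² eV

For Be³⁺ (Z = 4) at n = 5:
E_5 = -13.6057 × 4² / 5²
E_5 = -13.6057 × 16 / 25
E_5 = -217.6912 / 25
E_5 = -8.70765 eV

The energy is 16 times more negative than hydrogen at the same n due to the stronger nuclear charge.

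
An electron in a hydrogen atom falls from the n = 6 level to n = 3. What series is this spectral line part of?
Paschen series

The spectral series in hydrogen are named based on the final (lower) energy level:
- Lyman series: n_final = 1 (ultraviolet)
- Balmer series: n_final = 2 (visible/near-UV)
- Paschen series: n_final = 3 (infrared)
- Brackett series: n_final = 4 (infrared)
- Pfund series: n_final = 5 (far infrared)

Since this transition ends at n = 3, it belongs to the Paschen series.

For reference, this 6 → 3 line has photon energy
ΔE = 13.6057 eV × (1/3² - 1/6²) = 1.133808333 eV,
corresponding to wavelength λ = hc/ΔE = 1239.84 eV·nm / 1.133808333 eV = 1093.5182 nm in the infrared region.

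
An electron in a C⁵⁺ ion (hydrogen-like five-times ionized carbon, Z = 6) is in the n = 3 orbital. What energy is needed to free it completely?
54.422800 eV

The ionization energy is the energy needed to remove the electron completely (n → ∞).

For a hydrogen-like ion with Z = 6, E_n = -13.6057 Z² / n² eV.

At n = 3: E_3 = -13.6057 × 6² / 3² = -54.422800000 eV
At n = ∞: E_∞ = 0 eV

Ionization energy = E_∞ - E_3 = 0 - (-54.422800000) = 54.422800000 eV
Ionization energy ≈ 54.422800 eV

This is also called the binding energy of the electron in state n = 3.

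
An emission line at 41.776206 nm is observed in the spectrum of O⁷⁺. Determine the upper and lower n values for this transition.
n = 13 → n = 5

First, find the photon energy from the wavelength (hc = 1239.84 eV·nm):
E = hc/λ = 1239.84 eV·nm / 41.776206 nm = 29.678138 eV

The energy levels of O⁷⁺ satisfy E_n = -13.6057 × 8² / n² eV, so an emission n_i → n_f releases
ΔE = 13.6057 × 8² × (1/n_f² − 1/n_i²) eV.

Setting ΔE equal to the photon energy:
1/n_f² − 1/n_i² = 29.678138 / (13.6057 × 8²) = 0.034082841

Since 1/n_i² must be positive, we need 1/n_f² > 0.034082841, i.e. n_f ≤ 5. For each allowed n_f, solve n_i = (1/n_f² − 0.034082841)^(−1/2) and check whether it is a whole number:
  n_f = 1: 1/n_i² = 1.000000000 − 0.034082841 = 0.965917159 → n_i = 1.017  (not an integer) ✗
  n_f = 2: 1/n_i² = 0.250000000 − 0.034082841 = 0.215917159 → n_i = 2.152  (not an integer) ✗
  n_f = 3: 1/n_i² = 0.111111111 − 0.034082841 = 0.077028270 → n_i = 3.603  (not an integer) ✗
  n_f = 4: 1/n_i² = 0.062500000 − 0.034082841 = 0.028417159 → n_i = 5.932  (not an integer) ✗
  n_f = 5: 1/n_i² = 0.040000000 − 0.034082841 = 0.005917159 → n_i = 13.000  → integer, n_i = 13 ✓

Only n_f = 5 gives an integer upper level, n_i = 13.

The transition is from n = 13 to n = 5 (emission).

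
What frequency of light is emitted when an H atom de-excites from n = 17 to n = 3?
3.54155e+14 Hz

First, find the transition energy:
E_17 = -13.6057 / 17² = -0.04707855 eV
E_3 = -13.6057 / 3² = -1.51174444 eV
|ΔE| = |E_3 - E_17| = 1.46466589 eV

Convert to Joules: E = 1.46466589 eV × (1.602177 × 10⁻¹⁹ J/eV) = 2.3466540e-19 J

Using E = hf:
f = E/h = 2.3466540e-19 J / (6.62607 × 10⁻³⁴ J·s)
f = 3.54155e+14 Hz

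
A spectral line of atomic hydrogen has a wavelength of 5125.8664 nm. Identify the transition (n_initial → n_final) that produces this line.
n = 10 → n = 6

First, find the photon energy from the wavelength (hc = 1239.84 eV·nm):
E = hc/λ = 1239.84 eV·nm / 5125.8664 nm = 0.24187911 eV

The energy levels of hydrogen satisfy E_n = -13.6057 / n² eV, so an emission n_i → n_f releases
ΔE = 13.6057 × (1/n_f² − 1/n_i²) eV.

Setting ΔE equal to the photon energy:
1/n_f² − 1/n_i² = 0.24187911 / 13.6057 = 0.017777778

Since 1/n_i² must be positive, we need 1/n_f² > 0.017777778, i.e. n_f ≤ 7. For each allowed n_f, solve n_i = (1/n_f² − 0.017777778)^(−1/2) and check whether it is a whole number:
  n_f = 1: 1/n_i² = 1.000000000 − 0.017777778 = 0.982222222 → n_i = 1.009  (not an integer) ✗
  n_f = 2: 1/n_i² = 0.250000000 − 0.017777778 = 0.232222222 → n_i = 2.075  (not an integer) ✗
  n_f = 3: 1/n_i² = 0.111111111 − 0.017777778 = 0.093333333 → n_i = 3.273  (not an integer) ✗
  n_f = 4: 1/n_i² = 0.062500000 − 0.017777778 = 0.044722222 → n_i = 4.729  (not an integer) ✗
  n_f = 5: 1/n_i² = 0.040000000 − 0.017777778 = 0.022222222 → n_i = 6.708  (not an integer) ✗
  n_f = 6: 1/n_i² = 0.027777778 − 0.017777778 = 0.010000000 → n_i = 10.000  → integer, n_i = 10 ✓
  n_f = 7: 1/n_i² = 0.020408163 − 0.017777778 = 0.002630385 → n_i = 19.498  (not an integer) ✗

Only n_f = 6 gives an integer upper level, n_i = 10.

The transition is from n = 10 to n = 6 (emission).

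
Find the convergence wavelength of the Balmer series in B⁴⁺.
14.580 nm

The series limit corresponds to the transition from n = ∞ to n = 2.
This is the highest energy (shortest wavelength) transition in the Balmer series.

E_∞ = 0 eV
E_2 = -13.6057 × 5² / 2² = -85.03563 eV

Energy at series limit:
ΔE = E_∞ - E_2 = 0 - (-85.03563) = 85.03563 eV
λ = hc/E = 1239.84 eV·nm / 85.03563 eV = 14.580 nm

This energy equals the ionization energy from the n = 2 state of B⁴⁺.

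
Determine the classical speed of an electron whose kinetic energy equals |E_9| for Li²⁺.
7.2923e+05 m/s (or 0.24% of c)

The binding energy at n = 9 for Li²⁺ is:
E_9 = -13.6057 × 3²/9² = -1.5117444 eV
|E_9| = 1.5117444 eV

Convert to Joules:
KE = 1.5117444 eV × (1.602177 × 10⁻¹⁹ J/eV) = 2.422082e-19 J

Using KE = ½mv²:
v = √(2·KE/m_e)
v = √(2 × 2.422082e-19 J / 9.10938 × 10⁻³¹ kg)
v = 7.2923e+05 m/s

This is approximately 0.24% the speed of light.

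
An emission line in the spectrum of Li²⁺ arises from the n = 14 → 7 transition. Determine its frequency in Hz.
4.5319e+14 Hz

First, find the transition energy:
E_14 = -13.6057 × 3² / 14² = -0.6247515 eV
E_7 = -13.6057 × 3² / 7² = -2.4990061 eV
|ΔE| = |E_7 - E_14| = 1.8742546 eV

Convert to Joules: E = 1.8742546 eV × (1.602177 × 10⁻¹⁹ J/eV) = 3.002888e-19 J

Using E = hf:
f = E/h = 3.002888e-19 J / (6.62607 × 10⁻³⁴ J·s)
f = 4.5319e+14 Hz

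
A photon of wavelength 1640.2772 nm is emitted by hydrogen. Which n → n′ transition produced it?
n = 12 → n = 4

First, find the photon energy from the wavelength (hc = 1239.84 eV·nm):
E = hc/λ = 1239.84 eV·nm / 1640.2772 nm = 0.75587224 eV

The energy levels of hydrogen satisfy E_n = -13.6057 / n² eV, so an emission n_i → n_f releases
ΔE = 13.6057 × (1/n_f² − 1/n_i²) eV.

Setting ΔE equal to the photon energy:
1/n_f² − 1/n_i² = 0.75587224 / 13.6057 = 0.055555557

Since 1/n_i² must be positive, we need 1/n_f² > 0.055555557, i.e. n_f ≤ 4. For each allowed n_f, solve n_i = (1/n_f² − 0.055555557)^(−1/2) and check whether it is a whole number:
  n_f = 1: 1/n_i² = 1.000000000 − 0.055555557 = 0.944444443 → n_i = 1.029  (not an integer) ✗
  n_f = 2: 1/n_i² = 0.250000000 − 0.055555557 = 0.194444443 → n_i = 2.268  (not an integer) ✗
  n_f = 3: 1/n_i² = 0.111111111 − 0.055555557 = 0.055555554 → n_i = 4.243  (not an integer) ✗
  n_f = 4: 1/n_i² = 0.062500000 − 0.055555557 = 0.006944443 → n_i = 12.000  → integer, n_i = 12 ✓

Only n_f = 4 gives an integer upper level, n_i = 12.

The transition is from n = 12 to n = 4 (emission).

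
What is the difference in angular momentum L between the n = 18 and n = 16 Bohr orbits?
2.109e-34 J·s (or 2ℏ)

In the Bohr model, L_n = nℏ where ℏ = 1.05457e-34 J·s.

L_18 = 18ℏ = 1.89823e-33 J·s
L_16 = 16ℏ = 1.68731e-33 J·s

ΔL = L_18 - L_16 = (18 - 16)ℏ = 2ℏ
ΔL = 2 × 1.05457e-34 J·s = 2.109e-34 J·s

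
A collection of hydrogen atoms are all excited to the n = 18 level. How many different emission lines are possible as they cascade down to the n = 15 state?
6

The electron can occupy levels n = 15, 16, ..., 18 during de-excitation — that is m = 18 - 15 + 1 = 4 distinct levels.

The number of distinct spectral lines equals the number of ways to choose 2 of these m levels (each pair gives one possible emission transition):

Number of lines = m(m-1)/2 = 4×3/2 = 6

These correspond to all possible transitions between the 4 levels:
18 → 17, 18 → 16, 18 → 15, 17 → 16, 17 → 15, 16 → 15

Each transition produces a photon with a unique energy (and thus wavelength). This count does not depend on Z.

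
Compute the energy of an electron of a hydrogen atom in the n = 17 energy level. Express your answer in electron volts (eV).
-0.0471 eV

The energy levels of a hydrogen-like atom are given by:
E_n = -13.6057 eV / n²

For n = 17:
E_17 = -13.6057 eV / 17²
E_17 = -13.6057 eV / 289
E_17 = -0.0471 eV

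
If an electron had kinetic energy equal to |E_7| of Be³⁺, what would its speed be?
1.25e+06 m/s (or 0.41699% of c)

The binding energy at n = 7 for Be³⁺ is:
E_7 = -13.6057 × 4²/7² = -4.4426776 eV
|E_7| = 4.4426776 eV

Convert to Joules:
KE = 4.4426776 eV × (1.602177 × 10⁻¹⁹ J/eV) = 7.1180e-19 J

Using KE = ½mv²:
v = √(2·KE/m_e)
v = √(2 × 7.1180e-19 J / 9.10938 × 10⁻³¹ kg)
v = 1.25e+06 m/s

This is approximately 0.41699% the speed of light.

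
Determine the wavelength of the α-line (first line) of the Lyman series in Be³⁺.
7.594 nm

The longest wavelength corresponds to the smallest energy transition in the series.
The Lyman series has all transitions ending at n_f = 1.

For Be³⁺ (Z = 4), the first line (α-line) is the jump from n = 2 to n = 1:
E_2 = -13.6057 × 4² / 2² = -54.42280 eV
E_1 = -13.6057 × 4² / 1² = -217.69120 eV
ΔE = E_2 - E_1 = 163.26840 eV

λ = hc/E = 1239.84 eV·nm / 163.26840 eV
λ = 7.594 nm

This is the α-line of the Lyman series in Be³⁺.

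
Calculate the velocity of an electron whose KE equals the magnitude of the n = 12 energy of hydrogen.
1.8231e+05 m/s (or 0.06% of c)

The binding energy at n = 12 for hydrogen is:
E_12 = -13.6057/12² = -0.094484028 eV
|E_12| = 0.094484028 eV

Convert to Joules:
KE = 0.094484028 eV × (1.602177 × 10⁻¹⁹ J/eV) = 1.513801e-20 J

Using KE = ½mv²:
v = √(2·KE/m_e)
v = √(2 × 1.513801e-20 J / 9.10938 × 10⁻³¹ kg)
v = 1.8231e+05 m/s

This is approximately 0.06% the speed of light.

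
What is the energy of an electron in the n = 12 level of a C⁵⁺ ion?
-3.4014 eV

For hydrogen-like ions, the energy levels scale with Z²:
E_n = -13.6057 Z² / n² eV

For C⁵⁺ (Z = 6) at n = 12:
E_12 = -13.6057 × 6² / 12²
E_12 = -13.6057 × 36 / 144
E_12 = -489.8052 / 144
E_12 = -3.4014 eV

The energy is 36 times more negative than hydrogen at the same n due to the stronger nuclear charge.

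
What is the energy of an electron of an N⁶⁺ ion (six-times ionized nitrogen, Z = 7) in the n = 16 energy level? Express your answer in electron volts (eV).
-2.604216 eV

The energy levels of a hydrogen-like atom are given by:
E_n = -13.6057 Z² / n² eV  (with Z = 7 for N⁶⁺)

For n = 16:
E_16 = -13.6057 × 7² / 16²
E_16 = -13.6057 × 49 / 256
E_16 = -2.604216 eV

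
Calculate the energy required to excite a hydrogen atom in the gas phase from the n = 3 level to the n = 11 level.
1.399301 eV

The energy levels of a hydrogen-like atom are E_n = -13.6057 eV / n².

Energy at n = 3: E_3 = -13.6057 / 3² = -1.511744444 eV
Energy at n = 11: E_11 = -13.6057 / 11² = -0.112443802 eV

The excitation energy is the difference:
ΔE = E_11 - E_3
ΔE = -0.112443802 - (-1.511744444)
ΔE = 1.399301 eV

Since this is positive, energy must be absorbed (photon absorption).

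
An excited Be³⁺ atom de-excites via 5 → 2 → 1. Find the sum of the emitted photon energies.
208.984 eV

The energy levels of Be³⁺ are E_n = -13.6057 × 4² / n² eV.

First transition (5 → 2):
ΔE₁ = |E_2 - E_5|
ΔE₁ = |-54.422800000 - (-8.707648000)| = 45.715152 eV

Second transition (2 → 1):
ΔE₂ = |E_1 - E_2|
ΔE₂ = |-217.691200000 - (-54.422800000)| = 163.268400 eV

Total energy released:
E_total = ΔE₁ + ΔE₂ = 45.715152 + 163.268400 = 208.984 eV

Note: This equals the direct transition 5 → 1: 208.984 eV ✓
Energy is conserved regardless of the path taken.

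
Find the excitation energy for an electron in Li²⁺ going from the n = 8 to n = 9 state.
0.4016 eV

The energy levels of a hydrogen-like atom are E_n = -13.6057 Z² eV / n².

Energy at n = 8: E_8 = -13.6057 × 3² / 8² = -1.9133016 eV
Energy at n = 9: E_9 = -13.6057 × 3² / 9² = -1.5117444 eV

The excitation energy is the difference:
ΔE = E_9 - E_8
ΔE = -1.5117444 - (-1.9133016)
ΔE = 0.4016 eV

Since this is positive, energy must be absorbed (photon absorption).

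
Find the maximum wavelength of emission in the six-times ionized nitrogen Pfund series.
152.159298 nm

The longest wavelength corresponds to the smallest energy transition in the series.
The Pfund series has all transitions ending at n_f = 5.

For N⁶⁺ (Z = 7), the first line (α-line) is the jump from n = 6 to n = 5:
E_6 = -13.6057 × 7² / 6² = -18.5188694444 eV
E_5 = -13.6057 × 7² / 5² = -26.6671720000 eV
ΔE = E_6 - E_5 = 8.1483025556 eV

λ = hc/E = 1239.84 eV·nm / 8.1483025556 eV
λ = 152.159298 nm

This is the α-line of the Pfund series in N⁶⁺.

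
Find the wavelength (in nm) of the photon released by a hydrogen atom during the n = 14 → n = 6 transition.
4018.68 nm

First, find the transition energy using E_n = -13.6057 / n² eV:
E_14 = -13.6057 / 14² = -0.06941684 eV
E_6 = -13.6057 / 6² = -0.37793611 eV

Photon energy: |ΔE| = |E_6 - E_14| = 0.30851927 eV

Convert to wavelength using E = hc/λ with hc = 1239.84 eV·nm:
λ = hc/E = 1239.84 eV·nm / 0.30851927 eV
λ = 4018.68 nm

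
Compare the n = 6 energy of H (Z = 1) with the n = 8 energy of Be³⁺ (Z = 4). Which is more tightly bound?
Be³⁺ at n = 8 (E = -3.401425 eV)

Using E_n = -13.6057 Z² / n² eV:

H (Z = 1) at n = 6:
E = -13.6057 × 1² / 6² = -13.6057 × 1 / 36 = -0.377936111 eV

Be³⁺ (Z = 4) at n = 8:
E = -13.6057 × 4² / 8² = -13.6057 × 16 / 64 = -3.401425000 eV

Since -3.401425000 eV < -0.377936111 eV,
Be³⁺ at n = 8 is more tightly bound (requires more energy to ionize).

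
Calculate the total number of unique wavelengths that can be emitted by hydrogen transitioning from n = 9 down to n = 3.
21

The electron can occupy levels n = 3, 4, ..., 9 during de-excitation — that is m = 9 - 3 + 1 = 7 distinct levels.

The number of distinct spectral lines equals the number of ways to choose 2 of these m levels (each pair gives one possible emission transition):

Number of lines = m(m-1)/2 = 7×6/2 = 21

These correspond to all possible transitions between the 7 levels:
9 → 8, 9 → 7, 9 → 6, 9 → 5, 9 → 4, 9 → 3, 8 → 7, 8 → 6...

Each transition produces a photon with a unique energy (and thus wavelength). This count does not depend on Z.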